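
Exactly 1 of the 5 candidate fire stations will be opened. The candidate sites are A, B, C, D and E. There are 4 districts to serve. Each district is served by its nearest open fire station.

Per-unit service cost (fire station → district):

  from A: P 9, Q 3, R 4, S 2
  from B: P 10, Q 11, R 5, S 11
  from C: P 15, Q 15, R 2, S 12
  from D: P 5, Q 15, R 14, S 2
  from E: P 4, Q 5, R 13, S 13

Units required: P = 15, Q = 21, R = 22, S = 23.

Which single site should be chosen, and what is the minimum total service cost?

Choose A only; total service cost 332.

With exactly 1 open, each district uses its cheapest among the chosen.
{A}: P→A 9·15=135, Q→A 3·21=63, R→A 4·22=88, S→A 2·23=46. Service cost 332.
{B}: service cost 744
{D}: service cost 744
Among all 5 size-1 choices, {A} is lowest.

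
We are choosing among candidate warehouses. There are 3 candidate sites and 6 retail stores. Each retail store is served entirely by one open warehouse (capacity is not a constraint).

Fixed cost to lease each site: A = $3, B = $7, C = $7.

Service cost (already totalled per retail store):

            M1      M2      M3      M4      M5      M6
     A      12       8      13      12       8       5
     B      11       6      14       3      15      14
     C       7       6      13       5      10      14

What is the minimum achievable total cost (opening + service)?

Minimum total cost: 54

For any fixed open set, each retail store goes to its cheapest open site; total = fixed + service.
{A, C}: M1→C 7, M2→C 6, M3→A 13, M4→C 5, M5→A 8, M6→A 5. Service 44; fixed 10; total 54.
{A, B}: M1→B 11, M2→B 6, M3→A 13, M4→B 3, M5→A 8, M6→A 5. Service 46; fixed 10; total 56.
{A, B, C}: service 42 + fixed 17 = 59
{A}: service 58 + fixed 3 = 61
(All 7 nonempty subsets were checked; A and C is lowest.)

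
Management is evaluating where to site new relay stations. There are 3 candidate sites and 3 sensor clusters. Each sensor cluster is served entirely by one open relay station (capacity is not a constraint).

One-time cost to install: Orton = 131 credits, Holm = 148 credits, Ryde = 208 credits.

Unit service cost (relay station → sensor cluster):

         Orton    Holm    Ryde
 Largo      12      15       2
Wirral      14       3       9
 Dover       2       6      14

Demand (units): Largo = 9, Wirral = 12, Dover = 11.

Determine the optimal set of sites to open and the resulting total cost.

Open Holm only; minimum total cost 385.

For any fixed open set, each sensor cluster goes to its cheapest open site; total = fixed + service.
{Holm}: Largo→Holm 15·9=135, Wirral→Holm 3·12=36, Dover→Holm 6·11=66. Service 237; fixed 148; total 385.
{Orton}: service 298 + fixed 131 = 429
{Orton, Holm}: Largo→Orton 12·9=108, Wirral→Holm 3·12=36, Dover→Orton 2·11=22. Service 166; fixed 279; total 445.
{Orton, Holm, Ryde}: Largo→Ryde 2·9=18, Wirral→Holm 3·12=36, Dover→Orton 2·11=22. Service 76; fixed 487; total 563.
No other subset beats 385.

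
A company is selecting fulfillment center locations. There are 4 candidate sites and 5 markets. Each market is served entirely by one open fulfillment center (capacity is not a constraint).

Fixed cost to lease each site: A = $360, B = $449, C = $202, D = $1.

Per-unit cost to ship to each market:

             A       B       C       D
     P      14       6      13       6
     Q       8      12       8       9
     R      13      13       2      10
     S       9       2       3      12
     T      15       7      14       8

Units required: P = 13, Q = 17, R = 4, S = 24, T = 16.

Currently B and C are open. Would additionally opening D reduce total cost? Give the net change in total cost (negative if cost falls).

Current service cost with {B, C}: 382.
Adding D: each market re-picks its cheapest; new service cost 382, saving 0.
Extra fixed cost: 1. Net change = 1 − 0 = 1.
(Totals: 1033 → 1034.)

No — net change +1 (cost rises by 1).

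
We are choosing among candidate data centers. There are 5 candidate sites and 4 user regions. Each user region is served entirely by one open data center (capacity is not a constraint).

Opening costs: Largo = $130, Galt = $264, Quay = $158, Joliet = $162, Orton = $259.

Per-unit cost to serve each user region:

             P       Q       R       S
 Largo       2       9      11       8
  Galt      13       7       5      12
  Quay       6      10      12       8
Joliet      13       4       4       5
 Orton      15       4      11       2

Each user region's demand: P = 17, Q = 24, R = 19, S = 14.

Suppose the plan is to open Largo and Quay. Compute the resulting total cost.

Total cost: 859

Each user region is assigned to its cheapest site among the open ones.
{Largo, Quay}: P→Largo 2·17=34, Q→Largo 9·24=216, R→Largo 11·19=209, S→Largo 8·14=112. Service 571; fixed 288; total 859.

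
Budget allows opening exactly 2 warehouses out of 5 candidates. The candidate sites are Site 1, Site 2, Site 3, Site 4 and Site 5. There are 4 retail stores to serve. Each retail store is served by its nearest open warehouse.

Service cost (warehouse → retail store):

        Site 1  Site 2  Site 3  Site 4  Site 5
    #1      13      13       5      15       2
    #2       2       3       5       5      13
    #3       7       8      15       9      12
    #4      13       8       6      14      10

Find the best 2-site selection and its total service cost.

With exactly 2 open, each retail store uses its cheapest among the chosen.
{Site 1, Site 3}: #1→Site 3 5, #2→Site 1 2, #3→Site 1 7, #4→Site 3 6. Service cost 20.
{Site 1, Site 5}: service cost 21
{Site 2, Site 5}: service cost 21
Among all 10 size-2 choices, {Site 1, Site 3} is lowest.

Choose Site 1 and Site 3; total service cost 20.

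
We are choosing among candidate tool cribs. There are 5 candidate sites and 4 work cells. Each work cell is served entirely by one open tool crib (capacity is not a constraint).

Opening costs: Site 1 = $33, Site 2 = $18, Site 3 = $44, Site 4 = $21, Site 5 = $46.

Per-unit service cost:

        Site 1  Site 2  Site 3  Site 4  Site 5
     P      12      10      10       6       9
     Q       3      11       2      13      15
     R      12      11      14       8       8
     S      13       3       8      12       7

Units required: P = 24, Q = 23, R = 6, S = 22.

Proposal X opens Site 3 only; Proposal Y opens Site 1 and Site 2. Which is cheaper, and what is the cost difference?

Proposal X: {Site 3}: P→Site 3 10·24=240, Q→Site 3 2·23=46, R→Site 3 14·6=84, S→Site 3 8·22=176. Service 546; fixed 44; total 590.
Proposal Y: {Site 1, Site 2}: P→Site 2 10·24=240, Q→Site 1 3·23=69, R→Site 2 11·6=66, S→Site 2 3·22=66. Service 441; fixed 51; total 492.
Difference: |590 − 492| = 98.

Proposal Y is cheaper by 98.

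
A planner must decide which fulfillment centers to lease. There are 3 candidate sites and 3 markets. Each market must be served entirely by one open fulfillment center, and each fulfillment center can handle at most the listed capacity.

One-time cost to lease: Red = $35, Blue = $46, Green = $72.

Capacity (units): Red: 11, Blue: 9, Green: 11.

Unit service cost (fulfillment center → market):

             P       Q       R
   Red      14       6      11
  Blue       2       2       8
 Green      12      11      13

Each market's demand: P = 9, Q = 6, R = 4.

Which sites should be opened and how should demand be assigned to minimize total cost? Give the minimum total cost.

Open {Red, Blue}: P→Blue 2·9=18, Q→Red 6·6=36, R→Red 11·4=44.
Loads: Red carries 10/11, Blue carries 9/9. Service 98; fixed 81; total 179.
Next best feasible plan costs 251.

Minimum total cost: 179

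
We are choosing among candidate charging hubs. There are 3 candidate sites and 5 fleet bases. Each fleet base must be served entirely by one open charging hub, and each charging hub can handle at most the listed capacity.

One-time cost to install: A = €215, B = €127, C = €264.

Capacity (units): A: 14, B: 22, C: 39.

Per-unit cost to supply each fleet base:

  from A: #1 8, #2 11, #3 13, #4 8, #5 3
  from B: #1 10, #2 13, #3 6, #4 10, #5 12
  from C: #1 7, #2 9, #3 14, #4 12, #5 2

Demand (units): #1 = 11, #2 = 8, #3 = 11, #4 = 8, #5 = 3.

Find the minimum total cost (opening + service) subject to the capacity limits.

Open {B, C}: #1→C 7·11=77, #2→C 9·8=72, #3→B 6·11=66, #4→B 10·8=80, #5→C 2·3=6.
Loads: B carries 19/22, C carries 22/39. Service 301; fixed 391; total 692.
Next best feasible plan costs 708.

Minimum total cost: 692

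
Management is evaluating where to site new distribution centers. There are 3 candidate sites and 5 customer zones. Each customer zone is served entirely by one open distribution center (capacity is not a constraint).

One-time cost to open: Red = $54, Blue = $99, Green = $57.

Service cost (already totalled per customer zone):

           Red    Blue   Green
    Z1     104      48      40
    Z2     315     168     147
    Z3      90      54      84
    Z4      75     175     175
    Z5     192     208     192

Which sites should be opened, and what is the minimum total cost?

Open Red and Green; minimum total cost 649.

For any fixed open set, each customer zone goes to its cheapest open site; total = fixed + service.
{Red, Green}: Z1→Green 40, Z2→Green 147, Z3→Green 84, Z4→Red 75, Z5→Red 192. Service 538; fixed 111; total 649.
{Red, Blue}: service 537 + fixed 153 = 690
{Green}: service 638 + fixed 57 = 695
{Red, Blue, Green}: Z1→Green 40, Z2→Green 147, Z3→Blue 54, Z4→Red 75, Z5→Red 192. Service 508; fixed 210; total 718.
No other subset beats 649.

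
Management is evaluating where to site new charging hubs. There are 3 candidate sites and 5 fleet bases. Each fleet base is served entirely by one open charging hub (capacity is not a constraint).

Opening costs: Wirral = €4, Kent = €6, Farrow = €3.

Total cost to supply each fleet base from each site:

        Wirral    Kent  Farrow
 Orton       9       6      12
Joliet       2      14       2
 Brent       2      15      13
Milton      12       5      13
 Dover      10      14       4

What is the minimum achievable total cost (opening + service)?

Minimum total cost: 32

For any fixed open set, each fleet base goes to its cheapest open site; total = fixed + service.
{Wirral, Kent, Farrow}: Orton→Kent 6, Joliet→Wirral 2, Brent→Wirral 2, Milton→Kent 5, Dover→Farrow 4. Service 19; fixed 13; total 32.
{Wirral, Kent}: Orton→Kent 6, Joliet→Wirral 2, Brent→Wirral 2, Milton→Kent 5, Dover→Wirral 10. Service 25; fixed 10; total 35.
{Wirral, Farrow}: service 29 + fixed 7 = 36
{Farrow}: service 44 + fixed 3 = 47
(All 7 nonempty subsets were checked; Wirral, Kent and Farrow is lowest.)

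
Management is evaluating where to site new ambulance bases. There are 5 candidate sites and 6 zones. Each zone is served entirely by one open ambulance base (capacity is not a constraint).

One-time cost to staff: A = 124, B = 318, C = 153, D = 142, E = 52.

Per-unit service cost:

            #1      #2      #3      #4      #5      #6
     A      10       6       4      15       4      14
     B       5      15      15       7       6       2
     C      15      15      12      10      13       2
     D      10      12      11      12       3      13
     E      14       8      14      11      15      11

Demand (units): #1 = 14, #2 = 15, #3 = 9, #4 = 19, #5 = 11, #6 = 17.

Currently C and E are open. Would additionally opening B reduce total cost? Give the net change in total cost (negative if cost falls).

Current service cost with {C, E}: 791.
Adding B: each zone re-picks its cheapest; new service cost 531, saving 260.
Extra fixed cost: 318. Net change = 318 − 260 = 58.
(Totals: 996 → 1054.)

No — net change +58 (cost rises by 58).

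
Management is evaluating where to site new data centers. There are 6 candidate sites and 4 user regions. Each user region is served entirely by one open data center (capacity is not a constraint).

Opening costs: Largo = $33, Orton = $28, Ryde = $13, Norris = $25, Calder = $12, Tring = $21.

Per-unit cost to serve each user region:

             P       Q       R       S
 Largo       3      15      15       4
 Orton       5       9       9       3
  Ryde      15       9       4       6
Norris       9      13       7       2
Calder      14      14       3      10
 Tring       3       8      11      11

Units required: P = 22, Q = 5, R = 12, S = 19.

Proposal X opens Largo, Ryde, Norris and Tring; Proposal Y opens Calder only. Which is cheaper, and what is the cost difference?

Proposal X: {Largo, Ryde, Norris, Tring}: P→Largo 3·22=66, Q→Tring 8·5=40, R→Ryde 4·12=48, S→Norris 2·19=38. Service 192; fixed 92; total 284.
Proposal Y: {Calder}: P→Calder 14·22=308, Q→Calder 14·5=70, R→Calder 3·12=36, S→Calder 10·19=190. Service 604; fixed 12; total 616.
Difference: |284 − 616| = 332.

Proposal X is cheaper by 332.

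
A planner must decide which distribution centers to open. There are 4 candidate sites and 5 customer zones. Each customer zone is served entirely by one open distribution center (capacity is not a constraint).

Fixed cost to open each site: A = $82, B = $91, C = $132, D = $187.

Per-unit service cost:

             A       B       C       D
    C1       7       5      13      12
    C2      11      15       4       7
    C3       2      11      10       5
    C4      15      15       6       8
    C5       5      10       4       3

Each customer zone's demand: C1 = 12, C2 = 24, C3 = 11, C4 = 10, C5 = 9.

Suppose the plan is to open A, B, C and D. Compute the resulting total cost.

Total cost: 757

Each customer zone is assigned to its cheapest site among the open ones.
{A, B, C, D}: C1→B 5·12=60, C2→C 4·24=96, C3→A 2·11=22, C4→C 6·10=60, C5→D 3·9=27. Service 265; fixed 492; total 757.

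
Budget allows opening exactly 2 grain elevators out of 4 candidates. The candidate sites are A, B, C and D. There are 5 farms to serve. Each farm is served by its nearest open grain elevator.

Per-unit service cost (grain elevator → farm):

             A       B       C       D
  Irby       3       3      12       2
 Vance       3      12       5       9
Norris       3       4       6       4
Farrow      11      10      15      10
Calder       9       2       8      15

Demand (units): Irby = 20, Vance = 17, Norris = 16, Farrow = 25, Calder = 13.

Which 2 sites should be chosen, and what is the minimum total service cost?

Choose A and B; total service cost 435.

With exactly 2 open, each farm uses its cheapest among the chosen.
{A, B}: Irby→A 3·20=60, Vance→A 3·17=51, Norris→A 3·16=48, Farrow→B 10·25=250, Calder→B 2·13=26. Service cost 435.
{B, C}: service cost 485
{A, D}: service cost 506
Among all 6 size-2 choices, {A, B} is lowest.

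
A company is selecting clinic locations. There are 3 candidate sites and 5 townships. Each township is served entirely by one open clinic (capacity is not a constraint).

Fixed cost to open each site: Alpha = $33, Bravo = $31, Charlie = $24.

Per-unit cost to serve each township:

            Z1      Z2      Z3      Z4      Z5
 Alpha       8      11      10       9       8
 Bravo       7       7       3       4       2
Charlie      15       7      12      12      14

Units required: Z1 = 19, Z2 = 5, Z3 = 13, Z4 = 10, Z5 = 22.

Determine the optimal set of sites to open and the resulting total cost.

For any fixed open set, each township goes to its cheapest open site; total = fixed + service.
{Bravo}: Z1→Bravo 7·19=133, Z2→Bravo 7·5=35, Z3→Bravo 3·13=39, Z4→Bravo 4·10=40, Z5→Bravo 2·22=44. Service 291; fixed 31; total 322.
{Bravo, Charlie}: Z1→Bravo 7·19=133, Z2→Bravo 7·5=35, Z3→Bravo 3·13=39, Z4→Bravo 4·10=40, Z5→Bravo 2·22=44. Service 291; fixed 55; total 346.
{Alpha, Bravo}: Z1→Bravo 7·19=133, Z2→Bravo 7·5=35, Z3→Bravo 3·13=39, Z4→Bravo 4·10=40, Z5→Bravo 2·22=44. Service 291; fixed 64; total 355.
{Alpha, Bravo, Charlie}: service 291 + fixed 88 = 379
No other subset beats 322.

Open Bravo only; minimum total cost 322.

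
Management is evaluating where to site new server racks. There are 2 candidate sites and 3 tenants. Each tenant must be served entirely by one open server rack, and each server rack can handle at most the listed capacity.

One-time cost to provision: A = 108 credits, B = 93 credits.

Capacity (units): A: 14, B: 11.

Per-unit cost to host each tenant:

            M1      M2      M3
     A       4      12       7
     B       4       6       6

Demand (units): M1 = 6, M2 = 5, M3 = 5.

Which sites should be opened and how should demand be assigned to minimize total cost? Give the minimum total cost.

Minimum total cost: 285

Open {A, B}: M1→A 4·6=24, M2→B 6·5=30, M3→B 6·5=30.
Loads: A carries 6/14, B carries 10/11. Service 84; fixed 201; total 285.
Next best feasible plan costs 290.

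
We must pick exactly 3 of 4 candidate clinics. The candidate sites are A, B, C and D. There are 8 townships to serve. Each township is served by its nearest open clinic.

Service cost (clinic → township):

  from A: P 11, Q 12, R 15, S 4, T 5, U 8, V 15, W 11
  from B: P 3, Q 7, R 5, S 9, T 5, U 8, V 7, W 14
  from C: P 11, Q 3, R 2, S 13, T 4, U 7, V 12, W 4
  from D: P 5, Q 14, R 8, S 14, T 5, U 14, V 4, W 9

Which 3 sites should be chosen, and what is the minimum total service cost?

Choose A, C and D; total service cost 33.

With exactly 3 open, each township uses its cheapest among the chosen.
{A, C, D}: P→D 5, Q→C 3, R→C 2, S→A 4, T→C 4, U→C 7, V→D 4, W→C 4. Service cost 33.
{A, B, C}: service cost 34
{B, C, D}: service cost 36
Among all 4 size-3 choices, {A, C, D} is lowest.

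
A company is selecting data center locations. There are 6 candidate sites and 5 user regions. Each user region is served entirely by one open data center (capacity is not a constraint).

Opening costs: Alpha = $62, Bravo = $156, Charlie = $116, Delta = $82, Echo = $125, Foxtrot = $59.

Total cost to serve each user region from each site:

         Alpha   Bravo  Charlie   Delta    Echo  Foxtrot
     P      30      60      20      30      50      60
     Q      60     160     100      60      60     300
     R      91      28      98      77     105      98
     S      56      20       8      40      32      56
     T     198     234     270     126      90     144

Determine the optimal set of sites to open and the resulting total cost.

Open Delta only; minimum total cost 415.

For any fixed open set, each user region goes to its cheapest open site; total = fixed + service.
{Delta}: P→Delta 30, Q→Delta 60, R→Delta 77, S→Delta 40, T→Delta 126. Service 333; fixed 82; total 415.
{Echo}: service 337 + fixed 125 = 462
{Delta, Foxtrot}: service 333 + fixed 141 = 474
{Alpha, Bravo, Charlie, Delta, Echo, Foxtrot}: service 206 + fixed 600 = 806
No other subset beats 415.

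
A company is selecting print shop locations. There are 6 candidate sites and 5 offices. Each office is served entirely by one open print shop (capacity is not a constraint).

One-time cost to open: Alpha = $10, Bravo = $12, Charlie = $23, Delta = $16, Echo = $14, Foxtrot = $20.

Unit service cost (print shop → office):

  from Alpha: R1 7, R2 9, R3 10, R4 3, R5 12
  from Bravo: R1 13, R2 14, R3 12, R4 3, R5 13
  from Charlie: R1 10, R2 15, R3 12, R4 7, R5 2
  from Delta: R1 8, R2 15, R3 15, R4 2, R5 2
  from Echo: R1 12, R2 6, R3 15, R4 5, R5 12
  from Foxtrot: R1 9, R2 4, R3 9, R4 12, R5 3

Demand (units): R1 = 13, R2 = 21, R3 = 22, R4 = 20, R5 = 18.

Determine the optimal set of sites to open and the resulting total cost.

Open Alpha, Delta and Foxtrot; minimum total cost 495.

For any fixed open set, each office goes to its cheapest open site; total = fixed + service.
{Alpha, Delta, Foxtrot}: R1→Alpha 7·13=91, R2→Foxtrot 4·21=84, R3→Foxtrot 9·22=198, R4→Delta 2·20=40, R5→Delta 2·18=36. Service 449; fixed 46; total 495.
{Delta, Foxtrot}: service 462 + fixed 36 = 498
{Alpha, Bravo, Delta, Foxtrot}: R1→Alpha 7·13=91, R2→Foxtrot 4·21=84, R3→Foxtrot 9·22=198, R4→Delta 2·20=40, R5→Delta 2·18=36. Service 449; fixed 58; total 507.
{Alpha, Bravo, Charlie, Delta, Echo, Foxtrot}: R1→Alpha 7·13=91, R2→Foxtrot 4·21=84, R3→Foxtrot 9·22=198, R4→Delta 2·20=40, R5→Charlie 2·18=36. Service 449; fixed 95; total 544.
No other subset beats 495.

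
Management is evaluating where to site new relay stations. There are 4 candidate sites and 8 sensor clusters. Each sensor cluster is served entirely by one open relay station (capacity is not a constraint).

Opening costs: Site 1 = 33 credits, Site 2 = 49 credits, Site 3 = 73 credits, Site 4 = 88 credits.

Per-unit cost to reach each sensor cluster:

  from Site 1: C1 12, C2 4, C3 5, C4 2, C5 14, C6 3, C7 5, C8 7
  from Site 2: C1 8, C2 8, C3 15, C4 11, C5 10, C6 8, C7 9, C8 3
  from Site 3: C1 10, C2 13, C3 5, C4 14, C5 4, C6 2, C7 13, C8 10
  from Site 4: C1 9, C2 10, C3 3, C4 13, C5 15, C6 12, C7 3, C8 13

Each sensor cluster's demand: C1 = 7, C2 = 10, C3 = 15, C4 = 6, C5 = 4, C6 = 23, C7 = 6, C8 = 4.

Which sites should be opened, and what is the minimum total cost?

Open Site 1 and Site 2; minimum total cost 416.

For any fixed open set, each sensor cluster goes to its cheapest open site; total = fixed + service.
{Site 1, Site 2}: C1→Site 2 8·7=56, C2→Site 1 4·10=40, C3→Site 1 5·15=75, C4→Site 1 2·6=12, C5→Site 2 10·4=40, C6→Site 1 3·23=69, C7→Site 1 5·6=30, C8→Site 2 3·4=12. Service 334; fixed 82; total 416.
{Site 1, Site 3}: C1→Site 3 10·7=70, C2→Site 1 4·10=40, C3→Site 1 5·15=75, C4→Site 1 2·6=12, C5→Site 3 4·4=16, C6→Site 3 2·23=46, C7→Site 1 5·6=30, C8→Site 1 7·4=28. Service 317; fixed 106; total 423.
{Site 1}: service 394 + fixed 33 = 427
{Site 1, Site 2, Site 3, Site 4}: C1→Site 2 8·7=56, C2→Site 1 4·10=40, C3→Site 4 3·15=45, C4→Site 1 2·6=12, C5→Site 3 4·4=16, C6→Site 3 2·23=46, C7→Site 4 3·6=18, C8→Site 2 3·4=12. Service 245; fixed 243; total 488.
(All 15 nonempty subsets were checked; Site 1 and Site 2 is lowest.)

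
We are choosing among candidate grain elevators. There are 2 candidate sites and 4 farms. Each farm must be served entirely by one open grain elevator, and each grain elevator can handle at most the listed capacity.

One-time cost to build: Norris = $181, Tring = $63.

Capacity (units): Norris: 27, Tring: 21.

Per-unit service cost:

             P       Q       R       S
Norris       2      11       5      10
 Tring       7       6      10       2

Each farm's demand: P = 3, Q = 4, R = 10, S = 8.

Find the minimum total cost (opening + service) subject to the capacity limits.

Open {Norris, Tring}: P→Norris 2·3=6, Q→Tring 6·4=24, R→Norris 5·10=50, S→Tring 2·8=16.
Loads: Norris carries 13/27, Tring carries 12/21. Service 96; fixed 244; total 340.
Next best feasible plan costs 355.

Minimum total cost: 340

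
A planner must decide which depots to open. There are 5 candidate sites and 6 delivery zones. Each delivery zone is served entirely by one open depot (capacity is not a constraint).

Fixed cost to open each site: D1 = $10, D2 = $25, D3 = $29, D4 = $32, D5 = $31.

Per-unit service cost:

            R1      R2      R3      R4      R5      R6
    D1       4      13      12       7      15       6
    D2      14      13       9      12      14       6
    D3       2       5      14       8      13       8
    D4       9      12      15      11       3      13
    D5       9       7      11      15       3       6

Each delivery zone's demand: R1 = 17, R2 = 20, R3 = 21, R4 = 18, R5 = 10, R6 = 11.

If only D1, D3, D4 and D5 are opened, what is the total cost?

Total cost: 689

Each delivery zone is assigned to its cheapest site among the open ones.
{D1, D3, D4, D5}: R1→D3 2·17=34, R2→D3 5·20=100, R3→D5 11·21=231, R4→D1 7·18=126, R5→D4 3·10=30, R6→D1 6·11=66. Service 587; fixed 102; total 689.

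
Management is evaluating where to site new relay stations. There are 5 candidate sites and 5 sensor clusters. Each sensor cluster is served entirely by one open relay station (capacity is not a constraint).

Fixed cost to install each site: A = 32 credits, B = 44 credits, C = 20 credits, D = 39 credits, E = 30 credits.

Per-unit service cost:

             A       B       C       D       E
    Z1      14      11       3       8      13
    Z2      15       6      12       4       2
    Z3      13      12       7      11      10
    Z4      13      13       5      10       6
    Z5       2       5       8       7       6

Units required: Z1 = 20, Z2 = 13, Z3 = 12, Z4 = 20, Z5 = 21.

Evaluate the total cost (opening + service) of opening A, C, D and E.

Total cost: 433

Each sensor cluster is assigned to its cheapest site among the open ones.
{A, C, D, E}: Z1→C 3·20=60, Z2→E 2·13=26, Z3→C 7·12=84, Z4→C 5·20=100, Z5→A 2·21=42. Service 312; fixed 121; total 433.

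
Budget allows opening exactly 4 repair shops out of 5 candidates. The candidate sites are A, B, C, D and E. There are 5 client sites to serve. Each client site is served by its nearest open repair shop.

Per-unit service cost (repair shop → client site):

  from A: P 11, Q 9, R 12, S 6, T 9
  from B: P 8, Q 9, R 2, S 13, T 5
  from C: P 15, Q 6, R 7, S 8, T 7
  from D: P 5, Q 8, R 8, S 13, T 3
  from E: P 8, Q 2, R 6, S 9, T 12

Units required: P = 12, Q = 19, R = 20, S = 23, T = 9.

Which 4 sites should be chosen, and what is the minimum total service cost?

Choose A, B, D and E; total service cost 303.

With exactly 4 open, each client site uses its cheapest among the chosen.
{A, B, D, E}: P→D 5·12=60, Q→E 2·19=38, R→B 2·20=40, S→A 6·23=138, T→D 3·9=27. Service cost 303.
{B, C, D, E}: service cost 349
{A, B, C, E}: service cost 357
Among all 5 size-4 choices, {A, B, D, E} is lowest.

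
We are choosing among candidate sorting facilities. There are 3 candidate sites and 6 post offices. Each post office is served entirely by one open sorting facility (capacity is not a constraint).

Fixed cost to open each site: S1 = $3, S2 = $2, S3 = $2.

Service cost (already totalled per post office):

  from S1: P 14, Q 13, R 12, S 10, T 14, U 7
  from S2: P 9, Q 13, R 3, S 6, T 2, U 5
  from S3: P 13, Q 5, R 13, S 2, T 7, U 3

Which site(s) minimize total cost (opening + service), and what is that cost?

Open S2 and S3; minimum total cost 28.

For any fixed open set, each post office goes to its cheapest open site; total = fixed + service.
{S2, S3}: P→S2 9, Q→S3 5, R→S2 3, S→S3 2, T→S2 2, U→S3 3. Service 24; fixed 4; total 28.
{S1, S2, S3}: service 24 + fixed 7 = 31
{S2}: P→S2 9, Q→S2 13, R→S2 3, S→S2 6, T→S2 2, U→S2 5. Service 38; fixed 2; total 40.
No other subset beats 28.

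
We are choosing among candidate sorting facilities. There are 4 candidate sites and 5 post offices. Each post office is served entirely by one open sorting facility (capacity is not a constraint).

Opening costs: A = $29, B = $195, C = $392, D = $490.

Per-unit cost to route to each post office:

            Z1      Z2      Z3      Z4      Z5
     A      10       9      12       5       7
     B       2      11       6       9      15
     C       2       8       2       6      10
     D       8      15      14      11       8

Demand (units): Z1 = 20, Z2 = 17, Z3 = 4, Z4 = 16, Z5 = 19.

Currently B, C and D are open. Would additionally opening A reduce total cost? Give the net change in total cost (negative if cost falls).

Yes — net change −6 (cost falls by 6).

Current service cost with {B, C, D}: 432.
Adding A: each post office re-picks its cheapest; new service cost 397, saving 35.
Extra fixed cost: 29. Net change = 29 − 35 = -6.
(Totals: 1509 → 1503.)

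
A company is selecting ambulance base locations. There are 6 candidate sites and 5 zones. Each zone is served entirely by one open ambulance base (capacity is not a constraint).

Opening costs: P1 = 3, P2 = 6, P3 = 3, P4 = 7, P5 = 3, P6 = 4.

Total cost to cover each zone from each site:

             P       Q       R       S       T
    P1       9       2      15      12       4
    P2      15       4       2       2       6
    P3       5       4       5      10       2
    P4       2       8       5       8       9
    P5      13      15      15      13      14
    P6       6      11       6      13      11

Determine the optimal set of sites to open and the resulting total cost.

For any fixed open set, each zone goes to its cheapest open site; total = fixed + service.
{P2, P3}: P→P3 5, Q→P2 4, R→P2 2, S→P2 2, T→P3 2. Service 15; fixed 9; total 24.
{P1, P2, P3}: service 13 + fixed 12 = 25
{P2, P3, P5}: P→P3 5, Q→P2 4, R→P2 2, S→P2 2, T→P3 2. Service 15; fixed 12; total 27.
{P1, P2, P3, P4, P5, P6}: P→P4 2, Q→P1 2, R→P2 2, S→P2 2, T→P3 2. Service 10; fixed 26; total 36.
No other subset beats 24.

Open P2 and P3; minimum total cost 24.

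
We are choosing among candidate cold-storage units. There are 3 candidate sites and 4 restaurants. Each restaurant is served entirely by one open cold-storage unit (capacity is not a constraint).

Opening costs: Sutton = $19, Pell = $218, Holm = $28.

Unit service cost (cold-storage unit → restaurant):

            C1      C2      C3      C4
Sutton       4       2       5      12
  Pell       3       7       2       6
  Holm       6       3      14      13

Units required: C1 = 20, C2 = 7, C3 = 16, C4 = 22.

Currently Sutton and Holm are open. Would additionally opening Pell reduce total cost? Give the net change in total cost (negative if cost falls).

Current service cost with {Sutton, Holm}: 438.
Adding Pell: each restaurant re-picks its cheapest; new service cost 238, saving 200.
Extra fixed cost: 218. Net change = 218 − 200 = 18.
(Totals: 485 → 503.)

No — net change +18 (cost rises by 18).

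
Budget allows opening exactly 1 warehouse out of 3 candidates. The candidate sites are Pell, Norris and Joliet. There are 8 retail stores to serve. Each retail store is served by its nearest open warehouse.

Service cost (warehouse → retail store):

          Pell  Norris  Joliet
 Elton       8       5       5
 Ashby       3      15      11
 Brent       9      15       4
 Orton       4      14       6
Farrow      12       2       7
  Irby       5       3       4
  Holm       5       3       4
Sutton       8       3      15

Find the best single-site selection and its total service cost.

With exactly 1 open, each retail store uses its cheapest among the chosen.
{Pell}: Elton→Pell 8, Ashby→Pell 3, Brent→Pell 9, Orton→Pell 4, Farrow→Pell 12, Irby→Pell 5, Holm→Pell 5, Sutton→Pell 8. Service cost 54.
{Joliet}: service cost 56
{Norris}: service cost 60
Among all 3 size-1 choices, {Pell} is lowest.

Choose Pell only; total service cost 54.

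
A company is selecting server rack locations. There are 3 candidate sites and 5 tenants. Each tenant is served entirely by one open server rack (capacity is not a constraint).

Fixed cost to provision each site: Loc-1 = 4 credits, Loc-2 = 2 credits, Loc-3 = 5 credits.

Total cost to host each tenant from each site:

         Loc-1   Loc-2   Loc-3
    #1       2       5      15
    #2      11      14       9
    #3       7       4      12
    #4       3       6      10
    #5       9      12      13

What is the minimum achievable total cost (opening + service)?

Minimum total cost: 35

For any fixed open set, each tenant goes to its cheapest open site; total = fixed + service.
{Loc-1, Loc-2}: #1→Loc-1 2, #2→Loc-1 11, #3→Loc-2 4, #4→Loc-1 3, #5→Loc-1 9. Service 29; fixed 6; total 35.
{Loc-1}: service 32 + fixed 4 = 36
{Loc-1, Loc-2, Loc-3}: #1→Loc-1 2, #2→Loc-3 9, #3→Loc-2 4, #4→Loc-1 3, #5→Loc-1 9. Service 27; fixed 11; total 38.
{Loc-2}: service 41 + fixed 2 = 43
(All 7 nonempty subsets were checked; Loc-1 and Loc-2 is lowest.)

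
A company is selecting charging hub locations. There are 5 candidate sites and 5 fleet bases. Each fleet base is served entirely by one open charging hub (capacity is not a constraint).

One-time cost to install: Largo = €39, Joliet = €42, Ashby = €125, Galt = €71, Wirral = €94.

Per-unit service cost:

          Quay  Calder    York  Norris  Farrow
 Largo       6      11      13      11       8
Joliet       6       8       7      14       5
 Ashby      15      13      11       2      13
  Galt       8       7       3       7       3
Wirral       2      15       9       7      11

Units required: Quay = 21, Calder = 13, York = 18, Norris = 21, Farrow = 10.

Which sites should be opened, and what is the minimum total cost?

Open Galt and Wirral; minimum total cost 529.

For any fixed open set, each fleet base goes to its cheapest open site; total = fixed + service.
{Galt, Wirral}: Quay→Wirral 2·21=42, Calder→Galt 7·13=91, York→Galt 3·18=54, Norris→Galt 7·21=147, Farrow→Galt 3·10=30. Service 364; fixed 165; total 529.
{Ashby, Galt, Wirral}: service 259 + fixed 290 = 549
{Largo, Galt}: service 448 + fixed 110 = 558
{Largo, Joliet, Ashby, Galt, Wirral}: Quay→Wirral 2·21=42, Calder→Galt 7·13=91, York→Galt 3·18=54, Norris→Ashby 2·21=42, Farrow→Galt 3·10=30. Service 259; fixed 371; total 630.
No other subset beats 529.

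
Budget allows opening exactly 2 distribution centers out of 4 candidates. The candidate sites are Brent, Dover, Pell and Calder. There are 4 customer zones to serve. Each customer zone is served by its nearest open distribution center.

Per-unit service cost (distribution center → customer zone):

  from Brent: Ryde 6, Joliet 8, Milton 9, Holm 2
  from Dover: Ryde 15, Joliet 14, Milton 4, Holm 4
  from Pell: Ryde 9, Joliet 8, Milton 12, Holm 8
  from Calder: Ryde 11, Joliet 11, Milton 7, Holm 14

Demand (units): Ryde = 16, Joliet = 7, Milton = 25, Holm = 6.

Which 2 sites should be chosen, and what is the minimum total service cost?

Choose Brent and Dover; total service cost 264.

With exactly 2 open, each customer zone uses its cheapest among the chosen.
{Brent, Dover}: Ryde→Brent 6·16=96, Joliet→Brent 8·7=56, Milton→Dover 4·25=100, Holm→Brent 2·6=12. Service cost 264.
{Dover, Pell}: service cost 324
{Brent, Calder}: service cost 339
Among all 6 size-2 choices, {Brent, Dover} is lowest.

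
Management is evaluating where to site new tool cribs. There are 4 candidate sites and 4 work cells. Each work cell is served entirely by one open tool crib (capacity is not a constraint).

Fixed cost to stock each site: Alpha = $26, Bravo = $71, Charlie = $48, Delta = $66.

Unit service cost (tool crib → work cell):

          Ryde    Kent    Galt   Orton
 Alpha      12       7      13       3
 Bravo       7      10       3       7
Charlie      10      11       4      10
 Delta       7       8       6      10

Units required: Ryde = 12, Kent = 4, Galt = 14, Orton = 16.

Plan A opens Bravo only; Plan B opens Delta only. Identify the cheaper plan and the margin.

Plan A is cheaper by 77.

Plan A: {Bravo}: Ryde→Bravo 7·12=84, Kent→Bravo 10·4=40, Galt→Bravo 3·14=42, Orton→Bravo 7·16=112. Service 278; fixed 71; total 349.
Plan B: {Delta}: Ryde→Delta 7·12=84, Kent→Delta 8·4=32, Galt→Delta 6·14=84, Orton→Delta 10·16=160. Service 360; fixed 66; total 426.
Difference: |349 − 426| = 77.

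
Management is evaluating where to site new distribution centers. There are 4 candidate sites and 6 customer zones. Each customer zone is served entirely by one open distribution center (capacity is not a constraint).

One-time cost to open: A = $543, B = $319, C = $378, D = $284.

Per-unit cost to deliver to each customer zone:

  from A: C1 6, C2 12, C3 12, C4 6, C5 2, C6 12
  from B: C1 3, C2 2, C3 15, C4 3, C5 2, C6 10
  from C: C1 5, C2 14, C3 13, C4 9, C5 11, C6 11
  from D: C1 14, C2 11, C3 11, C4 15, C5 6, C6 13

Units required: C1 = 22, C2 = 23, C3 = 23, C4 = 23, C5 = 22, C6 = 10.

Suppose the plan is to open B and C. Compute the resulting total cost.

Total cost: 1321

Each customer zone is assigned to its cheapest site among the open ones.
{B, C}: C1→B 3·22=66, C2→B 2·23=46, C3→C 13·23=299, C4→B 3·23=69, C5→B 2·22=44, C6→B 10·10=100. Service 624; fixed 697; total 1321.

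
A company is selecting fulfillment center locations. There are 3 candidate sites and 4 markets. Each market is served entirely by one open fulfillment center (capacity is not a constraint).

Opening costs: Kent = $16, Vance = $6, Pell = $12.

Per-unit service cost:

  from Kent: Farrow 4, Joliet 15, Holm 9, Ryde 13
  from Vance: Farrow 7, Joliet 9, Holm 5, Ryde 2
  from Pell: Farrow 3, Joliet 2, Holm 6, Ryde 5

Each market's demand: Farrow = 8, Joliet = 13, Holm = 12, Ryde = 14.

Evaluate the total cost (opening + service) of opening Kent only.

Total cost: 533

Each market is assigned to its cheapest site among the open ones.
{Kent}: Farrow→Kent 4·8=32, Joliet→Kent 15·13=195, Holm→Kent 9·12=108, Ryde→Kent 13·14=182. Service 517; fixed 16; total 533.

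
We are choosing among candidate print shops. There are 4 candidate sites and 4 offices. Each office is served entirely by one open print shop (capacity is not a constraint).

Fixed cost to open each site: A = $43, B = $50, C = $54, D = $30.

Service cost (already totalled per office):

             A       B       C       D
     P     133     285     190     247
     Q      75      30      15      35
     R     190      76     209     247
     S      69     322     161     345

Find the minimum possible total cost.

For any fixed open set, each office goes to its cheapest open site; total = fixed + service.
{A, B}: P→A 133, Q→B 30, R→B 76, S→A 69. Service 308; fixed 93; total 401.
{A, B, D}: service 308 + fixed 123 = 431
{A, B, C}: service 293 + fixed 147 = 440
{A, B, C, D}: P→A 133, Q→C 15, R→B 76, S→A 69. Service 293; fixed 177; total 470.
No other subset beats 401.

Minimum total cost: 401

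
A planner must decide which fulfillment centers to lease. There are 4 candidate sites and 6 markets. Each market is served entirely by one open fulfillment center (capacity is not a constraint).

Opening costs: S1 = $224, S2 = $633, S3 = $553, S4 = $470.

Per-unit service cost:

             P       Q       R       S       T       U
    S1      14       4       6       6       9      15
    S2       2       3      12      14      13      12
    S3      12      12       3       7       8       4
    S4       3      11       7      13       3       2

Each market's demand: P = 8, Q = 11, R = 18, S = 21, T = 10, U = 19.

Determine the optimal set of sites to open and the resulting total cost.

Open S1 only; minimum total cost 989.

For any fixed open set, each market goes to its cheapest open site; total = fixed + service.
{S1}: P→S1 14·8=112, Q→S1 4·11=44, R→S1 6·18=108, S→S1 6·21=126, T→S1 9·10=90, U→S1 15·19=285. Service 765; fixed 224; total 989.
{S1, S4}: P→S4 3·8=24, Q→S1 4·11=44, R→S1 6·18=108, S→S1 6·21=126, T→S4 3·10=30, U→S4 2·19=38. Service 370; fixed 694; total 1064.
{S4}: service 612 + fixed 470 = 1082
{S1, S2, S3, S4}: service 297 + fixed 1880 = 2177
No other subset beats 989.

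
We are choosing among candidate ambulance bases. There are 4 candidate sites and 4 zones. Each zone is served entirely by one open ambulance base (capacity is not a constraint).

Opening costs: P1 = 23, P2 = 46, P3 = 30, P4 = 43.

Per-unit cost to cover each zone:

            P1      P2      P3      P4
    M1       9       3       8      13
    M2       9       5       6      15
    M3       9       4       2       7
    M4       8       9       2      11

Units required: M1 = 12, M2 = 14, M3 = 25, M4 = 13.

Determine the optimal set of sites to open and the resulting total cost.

Open P2 and P3; minimum total cost 258.

For any fixed open set, each zone goes to its cheapest open site; total = fixed + service.
{P2, P3}: M1→P2 3·12=36, M2→P2 5·14=70, M3→P3 2·25=50, M4→P3 2·13=26. Service 182; fixed 76; total 258.
{P1, P2, P3}: service 182 + fixed 99 = 281
{P3}: service 256 + fixed 30 = 286
{P1, P2, P3, P4}: service 182 + fixed 142 = 324
(All 15 nonempty subsets were checked; P2 and P3 is lowest.)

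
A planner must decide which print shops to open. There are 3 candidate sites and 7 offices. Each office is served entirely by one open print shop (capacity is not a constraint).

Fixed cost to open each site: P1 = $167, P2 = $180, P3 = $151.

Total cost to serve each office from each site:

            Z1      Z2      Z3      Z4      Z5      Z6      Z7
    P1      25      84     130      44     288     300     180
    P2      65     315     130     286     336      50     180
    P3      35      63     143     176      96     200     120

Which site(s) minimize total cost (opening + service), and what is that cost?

Open P3 only; minimum total cost 984.

For any fixed open set, each office goes to its cheapest open site; total = fixed + service.
{P3}: Z1→P3 35, Z2→P3 63, Z3→P3 143, Z4→P3 176, Z5→P3 96, Z6→P3 200, Z7→P3 120. Service 833; fixed 151; total 984.
{P1, P3}: Z1→P1 25, Z2→P3 63, Z3→P1 130, Z4→P1 44, Z5→P3 96, Z6→P3 200, Z7→P3 120. Service 678; fixed 318; total 996.
{P2, P3}: Z1→P3 35, Z2→P3 63, Z3→P2 130, Z4→P3 176, Z5→P3 96, Z6→P2 50, Z7→P3 120. Service 670; fixed 331; total 1001.
{P1, P2, P3}: service 528 + fixed 498 = 1026
No other subset beats 984.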